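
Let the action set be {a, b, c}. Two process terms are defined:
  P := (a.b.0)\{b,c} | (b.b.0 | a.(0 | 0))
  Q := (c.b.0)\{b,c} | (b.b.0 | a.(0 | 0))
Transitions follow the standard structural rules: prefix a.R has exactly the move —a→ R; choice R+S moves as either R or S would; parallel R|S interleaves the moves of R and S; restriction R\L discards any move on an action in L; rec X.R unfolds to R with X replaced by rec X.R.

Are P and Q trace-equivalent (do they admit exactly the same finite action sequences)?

Reachable graph of P (12 states):
  p0 = (a.b.0)\{b,c} | (b.b.0 | a.(0 | 0)) | ··a··> p1, ··a··> p2, ··b··> p3
  p1 = (a.b.0)\{b,c} | (b.b.0 | (0 | 0)) | ··a··> p4, ··b··> p5
  p2 = (b.0)\{b,c} | (b.b.0 | a.(0 | 0)) | ··a··> p4, ··b··> p6
  p3 = (a.b.0)\{b,c} | (b.0 | a.(0 | 0)) | ··a··> p5, ··a··> p6, ··b··> p7
  p4 = (b.0)\{b,c} | (b.b.0 | (0 | 0)) | ··b··> p8
  p5 = (a.b.0)\{b,c} | (b.0 | (0 | 0)) | ··a··> p8, ··b··> p9
  p6 = (b.0)\{b,c} | (b.0 | a.(0 | 0)) | ··a··> p8, ··b··> p10
  p7 = (a.b.0)\{b,c} | (0 | a.(0 | 0)) | ··a··> p10, ··a··> p9
  p8 = (b.0)\{b,c} | (b.0 | (0 | 0)) | ··b··> p11
  p9 = (a.b.0)\{b,c} | (0 | (0 | 0)) | ··a··> p11
  p10 = (b.0)\{b,c} | (0 | a.(0 | 0)) | ··a··> p11
  p11 = (b.0)\{b,c} | (0 | (0 | 0)) | ∅
Reachable graph of Q (6 states):
  q0 = (c.b.0)\{b,c} | (b.b.0 | a.(0 | 0)) | ··a··> q1, ··b··> q2
  q1 = (c.b.0)\{b,c} | (b.b.0 | (0 | 0)) | ··b··> q3
  q2 = (c.b.0)\{b,c} | (b.0 | a.(0 | 0)) | ··a··> q3, ··b··> q4
  q3 = (c.b.0)\{b,c} | (b.0 | (0 | 0)) | ··b··> q5
  q4 = (c.b.0)\{b,c} | (0 | a.(0 | 0)) | ··a··> q5
  q5 = (c.b.0)\{b,c} | (0 | (0 | 0)) | ∅
Run σ = ⟨aa⟩ on P: start {p0}
  after a @ step 1: {p1, p2}
  after a @ step 2: {p4}
  ✓ P
Run σ = ⟨aa⟩ on Q: start {q0}
  after a @ step 1: {q1}
  after a @ step 2: no successor for Q

trace-distinct — witness ⟨aa⟩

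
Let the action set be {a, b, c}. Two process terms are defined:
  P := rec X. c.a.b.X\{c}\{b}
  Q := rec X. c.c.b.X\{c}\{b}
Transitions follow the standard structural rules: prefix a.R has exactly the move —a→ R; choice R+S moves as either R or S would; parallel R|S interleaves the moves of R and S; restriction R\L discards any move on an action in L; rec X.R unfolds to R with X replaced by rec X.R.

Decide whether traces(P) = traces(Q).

Reachable graph of P (4 states):
  s0 = rec X. c.a.b.X\{c}\{b} ⊢ ··c··> s1
  s1 = a.b.(rec X. c.a.b.X\{c}\{b})\{c}\{b} ⊢ ··a··> s2
  s2 = b.(rec X. c.a.b.X\{c}\{b})\{c}\{b} ⊢ ··b··> s3
  s3 = (rec X. c.a.b.X\{c}\{b})\{c}\{b} ⊢ stopped
Reachable graph of Q (4 states):
  t0 = rec X. c.c.b.X\{c}\{b} ⊢ ··c··> t1
  t1 = c.b.(rec X. c.c.b.X\{c}\{b})\{c}\{b} ⊢ ··c··> t2
  t2 = b.(rec X. c.c.b.X\{c}\{b})\{c}\{b} ⊢ ··b··> t3
  t3 = (rec X. c.c.b.X\{c}\{b})\{c}\{b} ⊢ stopped
Run σ = ⟨ca⟩ on P: start {s0}
  after c @ step 1: {s1}
  after a @ step 2: {s2}
  — P admits the full trace.
Run σ = ⟨ca⟩ on Q: start {t0}
  after c @ step 1: {t1}
  after a @ step 2: no successor for Q

trace-distinct — witness ⟨ca⟩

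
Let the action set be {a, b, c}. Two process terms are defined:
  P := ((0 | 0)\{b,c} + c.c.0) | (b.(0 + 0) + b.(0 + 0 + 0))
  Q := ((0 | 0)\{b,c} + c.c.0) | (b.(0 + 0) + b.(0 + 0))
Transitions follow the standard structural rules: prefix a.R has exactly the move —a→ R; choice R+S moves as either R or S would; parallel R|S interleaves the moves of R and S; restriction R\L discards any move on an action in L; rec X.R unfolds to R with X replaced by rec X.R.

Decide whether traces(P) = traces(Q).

traces(P) = traces(Q)

Reachable graph of P (9 states):
  s0 = ((0 | 0)\{b,c} + c.c.0) | (b.(0 + 0) + b.(0 + 0 + 0)) :: —b→ s1, —b→ s2, —c→ s3
  s1 = ((0 | 0)\{b,c} + c.c.0) | (0 + 0 + 0) :: —c→ s4
  s2 = ((0 | 0)\{b,c} + c.c.0) | (0 + 0) :: —c→ s5
  s3 = c.0 | (b.(0 + 0) + b.(0 + 0 + 0)) :: —b→ s4, —b→ s5, —c→ s6
  s4 = c.0 | (0 + 0 + 0) :: —c→ s7
  s5 = c.0 | (0 + 0) :: —c→ s8
  s6 = 0 | (b.(0 + 0) + b.(0 + 0 + 0)) :: —b→ s7, —b→ s8
  s7 = 0 | (0 + 0 + 0) :: stopped
  s8 = 0 | (0 + 0) :: stopped
Reachable graph of Q (6 states):
  t0 = ((0 | 0)\{b,c} + c.c.0) | (b.(0 + 0) + b.(0 + 0)) :: —b→ t1, —c→ t2
  t1 = ((0 | 0)\{b,c} + c.c.0) | (0 + 0) :: —c→ t3
  t2 = c.0 | (b.(0 + 0) + b.(0 + 0)) :: —b→ t3, —c→ t4
  t3 = c.0 | (0 + 0) :: —c→ t5
  t4 = 0 | (b.(0 + 0) + b.(0 + 0)) :: —b→ t5
  t5 = 0 | (0 + 0) :: stopped
Coarsest stable partition (strong bisimilarity classes):
  B0 = {s0, t0}
  B1 = {s3, t2}
  B2 = {s6, t4}
  B3 = {s7, s8, t5}
  B4 = {s4, s5, t3}
  B5 = {s1, s2, t1}
s0 ∈ B0, t0 ∈ B0 → same block
Bisimilar ⇒ trace-equivalent.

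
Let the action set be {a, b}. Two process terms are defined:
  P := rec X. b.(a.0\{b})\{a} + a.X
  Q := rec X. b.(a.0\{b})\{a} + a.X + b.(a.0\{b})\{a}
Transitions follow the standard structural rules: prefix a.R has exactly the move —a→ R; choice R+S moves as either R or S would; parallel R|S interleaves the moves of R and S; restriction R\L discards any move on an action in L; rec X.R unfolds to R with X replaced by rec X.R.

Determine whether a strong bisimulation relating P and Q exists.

LTS(P): 2 reachable states
  u0 = rec X. b.(a.0\{b})\{a} + a.X ⊢ ··a··> u0, ··b··> u1
  u1 = (a.0\{b})\{a} ⊢ (no moves)
LTS(Q): 2 reachable states
  v0 = rec X. b.(a.0\{b})\{a} + a.X + b.(a.0\{b})\{a} ⊢ ··a··> v0, ··b··> v1
  v1 = (a.0\{b})\{a} ⊢ (no moves)
Coarsest stable partition (strong bisimilarity classes):
  B0 = {u0, v0}
  B1 = {u1, v1}
u0 ∈ B0, v0 ∈ B0 → same block

P ~ Q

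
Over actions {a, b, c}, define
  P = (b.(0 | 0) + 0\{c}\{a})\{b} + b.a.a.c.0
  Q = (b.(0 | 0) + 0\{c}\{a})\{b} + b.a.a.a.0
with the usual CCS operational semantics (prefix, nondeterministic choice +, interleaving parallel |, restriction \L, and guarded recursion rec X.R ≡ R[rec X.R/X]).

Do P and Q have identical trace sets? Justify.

traces(P) ≠ traces(Q) — witness ⟨baac⟩

P's transition system — 5 states:
  m0 = (b.(0 | 0) + 0\{c}\{a})\{b} + b.a.a.c.0 | -b-> m1
  m1 = a.a.c.0 | -a-> m2
  m2 = a.c.0 | -a-> m3
  m3 = c.0 | -c-> m4
  m4 = 0 | (no moves)
Q's transition system — 5 states:
  n0 = (b.(0 | 0) + 0\{c}\{a})\{b} + b.a.a.a.0 | -b-> n1
  n1 = a.a.a.0 | -a-> n2
  n2 = a.a.0 | -a-> n3
  n3 = a.0 | -a-> n4
  n4 = 0 | (no moves)
Trace ⟨baac⟩ through P, begin at {m0}:
  after b @ step 1: {m1}
  after a @ step 2: {m2}
  after a @ step 3: {m3}
  after c @ step 4: {m4}
  P completes σ.
Trace ⟨baac⟩ through Q, begin at {n0}:
  after b @ step 1: {n1}
  after a @ step 2: {n2}
  after a @ step 3: {n3}
  after c @ step 4: ∅ (Q stuck)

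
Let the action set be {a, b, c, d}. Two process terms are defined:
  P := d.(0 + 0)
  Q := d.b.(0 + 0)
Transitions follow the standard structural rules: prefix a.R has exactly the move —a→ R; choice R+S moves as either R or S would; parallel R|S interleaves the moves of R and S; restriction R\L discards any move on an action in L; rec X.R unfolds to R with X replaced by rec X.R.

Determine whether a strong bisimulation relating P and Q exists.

P's transition system — 2 states:
  p0 = d.(0 + 0) | =d=> p1
  p1 = 0 + 0 | ∅
Q's transition system — 3 states:
  q0 = d.b.(0 + 0) | =d=> q1
  q1 = b.(0 + 0) | =b=> q2
  q2 = 0 + 0 | ∅
Partition-refinement fixed point:
  B0 = {p0}
  B1 = {p1, q2}
  B2 = {q0}
  B3 = {q1}
p0 ∈ B0, q0 ∈ B2 → different blocks

P ≁ Q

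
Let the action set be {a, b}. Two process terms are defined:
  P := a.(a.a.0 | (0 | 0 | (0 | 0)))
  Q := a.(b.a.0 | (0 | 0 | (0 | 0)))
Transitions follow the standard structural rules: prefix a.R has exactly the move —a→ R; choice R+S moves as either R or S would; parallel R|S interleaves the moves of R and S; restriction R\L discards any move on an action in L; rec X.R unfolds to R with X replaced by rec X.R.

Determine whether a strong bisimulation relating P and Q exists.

not bisimilar

P's transition system — 4 states:
  p0 = a.(a.a.0 | (0 | 0 | (0 | 0))) → --a--▸ p1
  p1 = a.a.0 | (0 | 0 | (0 | 0)) → --a--▸ p2
  p2 = a.0 | (0 | 0 | (0 | 0)) → --a--▸ p3
  p3 = 0 | (0 | 0 | (0 | 0)) → deadlocked
Q's transition system — 4 states:
  q0 = a.(b.a.0 | (0 | 0 | (0 | 0))) → --a--▸ q1
  q1 = b.a.0 | (0 | 0 | (0 | 0)) → --b--▸ q2
  q2 = a.0 | (0 | 0 | (0 | 0)) → --a--▸ q3
  q3 = 0 | (0 | 0 | (0 | 0)) → deadlocked
Bisimilarity quotient blocks:
  B0 = {p0}
  B1 = {p1}
  B2 = {p2, q2}
  B3 = {p3, q3}
  B4 = {q0}
  B5 = {q1}
p0 ∈ B0, q0 ∈ B4 → different blocks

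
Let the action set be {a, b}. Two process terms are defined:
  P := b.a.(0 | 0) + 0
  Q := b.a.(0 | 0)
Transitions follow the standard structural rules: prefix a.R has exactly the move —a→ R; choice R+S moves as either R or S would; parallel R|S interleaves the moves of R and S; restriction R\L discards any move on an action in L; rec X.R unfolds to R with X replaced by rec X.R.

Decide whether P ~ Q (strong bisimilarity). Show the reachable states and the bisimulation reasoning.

LTS(P): 3 reachable states
  p0 = b.a.(0 | 0) + 0 :: —b→ p1
  p1 = a.(0 | 0) :: —a→ p2
  p2 = 0 | 0 :: stopped
LTS(Q): 3 reachable states
  q0 = b.a.(0 | 0) :: —b→ q1
  q1 = a.(0 | 0) :: —a→ q2
  q2 = 0 | 0 :: stopped
Bisimilarity quotient blocks:
  B0 = {p0, q0}
  B1 = {p1, q1}
  B2 = {p2, q2}
p0 ∈ B0, q0 ∈ B0 → same block

bisimilar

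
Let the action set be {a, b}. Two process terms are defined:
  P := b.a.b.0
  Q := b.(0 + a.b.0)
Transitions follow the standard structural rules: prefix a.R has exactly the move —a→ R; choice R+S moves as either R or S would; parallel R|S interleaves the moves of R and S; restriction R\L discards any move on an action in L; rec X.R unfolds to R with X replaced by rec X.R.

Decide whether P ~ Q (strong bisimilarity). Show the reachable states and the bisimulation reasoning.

P ~ Q

Reachable graph of P (4 states):
  s0 = b.a.b.0 ⊢ --b--▸ s1
  s1 = a.b.0 ⊢ --a--▸ s2
  s2 = b.0 ⊢ --b--▸ s3
  s3 = 0 ⊢ stopped
Reachable graph of Q (4 states):
  t0 = b.(0 + a.b.0) ⊢ --b--▸ t1
  t1 = 0 + a.b.0 ⊢ --a--▸ t2
  t2 = b.0 ⊢ --b--▸ t3
  t3 = 0 ⊢ stopped
Bisimilarity quotient blocks:
  B0 = {s0, t0}
  B1 = {s1, t1}
  B2 = {s2, t2}
  B3 = {s3, t3}
s0 ∈ B0, t0 ∈ B0 → same block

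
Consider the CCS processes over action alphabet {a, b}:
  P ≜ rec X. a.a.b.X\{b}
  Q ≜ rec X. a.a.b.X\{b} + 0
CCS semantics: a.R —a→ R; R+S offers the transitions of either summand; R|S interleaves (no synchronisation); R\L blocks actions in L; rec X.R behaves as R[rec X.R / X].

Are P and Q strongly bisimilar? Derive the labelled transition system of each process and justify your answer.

P ~ Q

Reachable graph of P (6 states):
  u0 = rec X. a.a.b.X\{b} → =a=> u1
  u1 = a.b.(rec X. a.a.b.X\{b})\{b} → =a=> u2
  u2 = b.(rec X. a.a.b.X\{b})\{b} → =b=> u3
  u3 = (rec X. a.a.b.X\{b})\{b} → =a=> u4
  u4 = (a.b.(rec X. a.a.b.X\{b})\{b})\{b} → =a=> u5
  u5 = (b.(rec X. a.a.b.X\{b})\{b})\{b} → deadlocked
Reachable graph of Q (6 states):
  v0 = rec X. a.a.b.X\{b} + 0 → =a=> v1
  v1 = a.b.(rec X. a.a.b.X\{b} + 0)\{b} → =a=> v2
  v2 = b.(rec X. a.a.b.X\{b} + 0)\{b} → =b=> v3
  v3 = (rec X. a.a.b.X\{b} + 0)\{b} → =a=> v4
  v4 = (a.b.(rec X. a.a.b.X\{b} + 0)\{b})\{b} → =a=> v5
  v5 = (b.(rec X. a.a.b.X\{b} + 0)\{b})\{b} → deadlocked
Partition-refinement fixed point:
  B0 = {u0, v0}
  B1 = {u1, v1}
  B2 = {u2, v2}
  B3 = {u3, v3}
  B4 = {u4, v4}
  B5 = {u5, v5}
u0 ∈ B0, v0 ∈ B0 → same block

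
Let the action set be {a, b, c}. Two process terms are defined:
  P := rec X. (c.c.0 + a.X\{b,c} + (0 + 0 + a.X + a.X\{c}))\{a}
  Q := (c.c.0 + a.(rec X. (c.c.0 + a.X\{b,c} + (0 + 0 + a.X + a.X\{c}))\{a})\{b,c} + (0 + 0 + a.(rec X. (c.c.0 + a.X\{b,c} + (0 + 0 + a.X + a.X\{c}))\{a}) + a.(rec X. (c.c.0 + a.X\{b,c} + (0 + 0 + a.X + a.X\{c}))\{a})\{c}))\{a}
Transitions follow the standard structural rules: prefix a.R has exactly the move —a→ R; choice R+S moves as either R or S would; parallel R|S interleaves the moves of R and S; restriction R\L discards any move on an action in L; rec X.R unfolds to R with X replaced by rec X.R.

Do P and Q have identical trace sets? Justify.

traces(P) = traces(Q)

LTS(P): 3 reachable states
  u0 = rec X. (c.c.0 + a.X\{b,c} + (0 + 0 + a.X + a.X\{c}))\{a} :: --c--▸ u1
  u1 = (c.0)\{a} :: --c--▸ u2
  u2 = 0\{a} :: ∅
LTS(Q): 3 reachable states
  v0 = (c.c.0 + a.(rec X. (c.c.0 + a.X\{b,c} + (0 + 0 + a.X + a.X\{c}))\{a})\{b,c} + (0 + 0 + a.(rec X. (c.c.0 + a.X\{b,c} + (0 + 0 + a.X + a.X\{c}))\{a}) + a.(rec X. (c.c.0 + a.X\{b,c} + (0 + 0 + a.X + a.X\{c}))\{a})\{c}))\{a} :: --c--▸ v1
  v1 = (c.0)\{a} :: --c--▸ v2
  v2 = 0\{a} :: ∅
Partition-refinement fixed point:
  B0 = {u0, v0}
  B1 = {u1, v1}
  B2 = {u2, v2}
u0 ∈ B0, v0 ∈ B0 → same block
Bisimilar ⇒ trace-equivalent.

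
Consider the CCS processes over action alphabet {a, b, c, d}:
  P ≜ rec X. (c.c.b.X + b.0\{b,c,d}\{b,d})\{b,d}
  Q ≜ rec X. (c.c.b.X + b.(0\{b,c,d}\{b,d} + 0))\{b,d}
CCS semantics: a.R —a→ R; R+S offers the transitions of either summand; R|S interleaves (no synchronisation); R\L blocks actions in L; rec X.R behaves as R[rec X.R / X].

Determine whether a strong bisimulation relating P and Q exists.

LTS(P): 3 reachable states
  u0 = rec X. (c.c.b.X + b.0\{b,c,d}\{b,d})\{b,d} | —c→ u1
  u1 = (c.b.(rec X. (c.c.b.X + b.0\{b,c,d}\{b,d})\{b,d}))\{b,d} | —c→ u2
  u2 = (b.(rec X. (c.c.b.X + b.0\{b,c,d}\{b,d})\{b,d}))\{b,d} | (no moves)
LTS(Q): 3 reachable states
  v0 = rec X. (c.c.b.X + b.(0\{b,c,d}\{b,d} + 0))\{b,d} | —c→ v1
  v1 = (c.b.(rec X. (c.c.b.X + b.(0\{b,c,d}\{b,d} + 0))\{b,d}))\{b,d} | —c→ v2
  v2 = (b.(rec X. (c.c.b.X + b.(0\{b,c,d}\{b,d} + 0))\{b,d}))\{b,d} | (no moves)
Partition-refinement fixed point:
  B0 = {u0, v0}
  B1 = {u1, v1}
  B2 = {u2, v2}
u0 ∈ B0, v0 ∈ B0 → same block

bisimilar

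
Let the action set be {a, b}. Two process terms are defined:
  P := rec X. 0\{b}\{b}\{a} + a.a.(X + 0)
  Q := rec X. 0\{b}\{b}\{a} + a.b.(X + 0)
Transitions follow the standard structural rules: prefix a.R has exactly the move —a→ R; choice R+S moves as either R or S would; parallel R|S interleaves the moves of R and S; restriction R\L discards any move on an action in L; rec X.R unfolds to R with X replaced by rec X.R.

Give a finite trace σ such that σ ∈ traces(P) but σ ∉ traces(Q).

aa

P's transition system — 3 states:
  s0 = rec X. 0\{b}\{b}\{a} + a.a.(X + 0) → ··a··> s1
  s1 = a.((rec X. 0\{b}\{b}\{a} + a.a.(X + 0)) + 0) → ··a··> s2
  s2 = (rec X. 0\{b}\{b}\{a} + a.a.(X + 0)) + 0 → ··a··> s1
Q's transition system — 3 states:
  t0 = rec X. 0\{b}\{b}\{a} + a.b.(X + 0) → ··a··> t1
  t1 = b.((rec X. 0\{b}\{b}\{a} + a.b.(X + 0)) + 0) → ··b··> t2
  t2 = (rec X. 0\{b}\{b}\{a} + a.b.(X + 0)) + 0 → ··a··> t1
Trace ⟨aa⟩ through P, begin at {s0}:
  [1] a ⇒ {s1}
  [2] a ⇒ {s2}
  P completes σ.
Trace ⟨aa⟩ through Q, begin at {t0}:
  [1] a ⇒ {t1}
  [2] a ⇒ ∅ (Q stuck)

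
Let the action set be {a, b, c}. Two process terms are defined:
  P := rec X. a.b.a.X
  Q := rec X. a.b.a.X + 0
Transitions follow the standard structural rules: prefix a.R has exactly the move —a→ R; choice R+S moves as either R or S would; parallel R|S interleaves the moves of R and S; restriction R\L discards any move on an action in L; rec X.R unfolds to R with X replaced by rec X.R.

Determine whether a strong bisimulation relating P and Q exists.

YES

LTS(P): 3 reachable states
  p0 = rec X. a.b.a.X ⊢ --a--▸ p1
  p1 = b.a.(rec X. a.b.a.X) ⊢ --b--▸ p2
  p2 = a.(rec X. a.b.a.X) ⊢ --a--▸ p0
LTS(Q): 3 reachable states
  q0 = rec X. a.b.a.X + 0 ⊢ --a--▸ q1
  q1 = b.a.(rec X. a.b.a.X + 0) ⊢ --b--▸ q2
  q2 = a.(rec X. a.b.a.X + 0) ⊢ --a--▸ q0
Coarsest stable partition (strong bisimilarity classes):
  B0 = {p0, q0}
  B1 = {p1, q1}
  B2 = {p2, q2}
p0 ∈ B0, q0 ∈ B0 → same block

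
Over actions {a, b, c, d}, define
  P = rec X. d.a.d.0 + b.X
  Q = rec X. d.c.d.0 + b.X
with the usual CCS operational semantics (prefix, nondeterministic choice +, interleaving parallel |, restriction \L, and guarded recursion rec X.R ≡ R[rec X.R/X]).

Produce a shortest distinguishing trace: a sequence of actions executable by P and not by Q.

da

LTS(P): 4 reachable states
  m0 = rec X. d.a.d.0 + b.X has moves ··b··> m0, ··d··> m1
  m1 = a.d.0 has moves ··a··> m2
  m2 = d.0 has moves ··d··> m3
  m3 = 0 has moves stopped
LTS(Q): 4 reachable states
  n0 = rec X. d.c.d.0 + b.X has moves ··b··> n0, ··d··> n1
  n1 = c.d.0 has moves ··c··> n2
  n2 = d.0 has moves ··d··> n3
  n3 = 0 has moves stopped
Executing da from P (initial set {m0}):
  after d @ step 1: {m1}
  after a @ step 2: {m2}
  ✓ P
Executing da from Q (initial set {n0}):
  after d @ step 1: {n1}
  after a @ step 2: ∅  — Q cannot continue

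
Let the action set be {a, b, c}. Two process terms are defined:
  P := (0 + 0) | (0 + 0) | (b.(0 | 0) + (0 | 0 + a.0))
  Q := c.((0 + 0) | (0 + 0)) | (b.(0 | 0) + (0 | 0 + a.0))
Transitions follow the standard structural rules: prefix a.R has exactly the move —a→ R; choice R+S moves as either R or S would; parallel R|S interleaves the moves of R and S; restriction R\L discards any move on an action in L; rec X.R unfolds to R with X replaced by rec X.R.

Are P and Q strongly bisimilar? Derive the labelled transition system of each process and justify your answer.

NO

P's transition system — 3 states:
  m0 = (0 + 0) | (0 + 0) | (b.(0 | 0) + (0 | 0 + a.0)) :: -a-> m1, -b-> m2
  m1 = (0 + 0) | (0 + 0) | 0 :: ∅
  m2 = (0 + 0) | (0 + 0) | (0 | 0) :: ∅
Q's transition system — 6 states:
  n0 = c.((0 + 0) | (0 + 0)) | (b.(0 | 0) + (0 | 0 + a.0)) :: -a-> n1, -b-> n2, -c-> n3
  n1 = c.((0 + 0) | (0 + 0)) | 0 :: -c-> n4
  n2 = c.((0 + 0) | (0 + 0)) | (0 | 0) :: -c-> n5
  n3 = (0 + 0) | (0 + 0) | (b.(0 | 0) + (0 | 0 + a.0)) :: -a-> n4, -b-> n5
  n4 = (0 + 0) | (0 + 0) | 0 :: ∅
  n5 = (0 + 0) | (0 + 0) | (0 | 0) :: ∅
Coarsest stable partition (strong bisimilarity classes):
  B0 = {m0, n3}
  B1 = {m1, m2, n4, n5}
  B2 = {n0}
  B3 = {n1, n2}
m0 ∈ B0, n0 ∈ B2 → different blocks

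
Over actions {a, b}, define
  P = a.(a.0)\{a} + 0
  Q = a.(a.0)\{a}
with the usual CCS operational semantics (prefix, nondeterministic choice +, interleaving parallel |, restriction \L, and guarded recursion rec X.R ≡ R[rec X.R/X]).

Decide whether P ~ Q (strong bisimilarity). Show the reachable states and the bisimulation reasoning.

LTS(P): 2 reachable states
  s0 = a.(a.0)\{a} + 0 ⊢ =a=> s1
  s1 = (a.0)\{a} ⊢ stopped
LTS(Q): 2 reachable states
  t0 = a.(a.0)\{a} ⊢ =a=> t1
  t1 = (a.0)\{a} ⊢ stopped
Bisimilarity quotient blocks:
  B0 = {s0, t0}
  B1 = {s1, t1}
s0 ∈ B0, t0 ∈ B0 → same block

YES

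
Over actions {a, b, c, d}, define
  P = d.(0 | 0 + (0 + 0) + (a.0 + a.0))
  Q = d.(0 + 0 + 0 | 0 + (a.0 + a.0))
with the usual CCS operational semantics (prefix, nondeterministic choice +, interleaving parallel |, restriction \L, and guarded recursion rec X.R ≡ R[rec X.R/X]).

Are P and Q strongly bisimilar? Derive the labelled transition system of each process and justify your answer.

Reachable graph of P (3 states):
  p0 = d.(0 | 0 + (0 + 0) + (a.0 + a.0)) | —d→ p1
  p1 = 0 | 0 + (0 + 0) + (a.0 + a.0) | —a→ p2
  p2 = 0 | stopped
Reachable graph of Q (3 states):
  q0 = d.(0 + 0 + 0 | 0 + (a.0 + a.0)) | —d→ q1
  q1 = 0 + 0 + 0 | 0 + (a.0 + a.0) | —a→ q2
  q2 = 0 | stopped
Partition-refinement fixed point:
  B0 = {p0, q0}
  B1 = {p1, q1}
  B2 = {p2, q2}
p0 ∈ B0, q0 ∈ B0 → same block

YES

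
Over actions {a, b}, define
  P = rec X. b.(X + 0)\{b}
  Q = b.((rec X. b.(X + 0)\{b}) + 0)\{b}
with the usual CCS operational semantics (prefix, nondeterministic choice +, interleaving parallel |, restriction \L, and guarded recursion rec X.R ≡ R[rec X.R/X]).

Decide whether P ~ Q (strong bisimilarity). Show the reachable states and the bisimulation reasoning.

P's transition system — 2 states:
  p0 = rec X. b.(X + 0)\{b} → ··b··> p1
  p1 = ((rec X. b.(X + 0)\{b}) + 0)\{b} → deadlocked
Q's transition system — 2 states:
  q0 = b.((rec X. b.(X + 0)\{b}) + 0)\{b} → ··b··> q1
  q1 = ((rec X. b.(X + 0)\{b}) + 0)\{b} → deadlocked
Partition-refinement fixed point:
  B0 = {p0, q0}
  B1 = {p1, q1}
p0 ∈ B0, q0 ∈ B0 → same block

YES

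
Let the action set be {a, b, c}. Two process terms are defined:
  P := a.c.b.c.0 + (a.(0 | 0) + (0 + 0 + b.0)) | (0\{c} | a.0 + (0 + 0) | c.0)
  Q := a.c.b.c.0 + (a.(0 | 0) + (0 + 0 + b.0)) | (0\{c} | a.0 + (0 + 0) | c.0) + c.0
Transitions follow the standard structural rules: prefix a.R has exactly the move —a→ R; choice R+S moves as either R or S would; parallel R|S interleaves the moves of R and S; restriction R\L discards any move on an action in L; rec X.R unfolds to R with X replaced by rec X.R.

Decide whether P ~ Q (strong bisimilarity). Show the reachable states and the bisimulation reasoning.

NO

P's transition system — 13 states:
  m0 = a.c.b.c.0 + (a.(0 | 0) + (0 + 0 + b.0)) | (0\{c} | a.0 + (0 + 0) | c.0) has moves —a→ m1, —a→ m2, —a→ m3, —b→ m4, —c→ m5
  m1 = (a.(0 | 0) + (0 + 0 + b.0)) | (0\{c} | 0) has moves —a→ m6, —b→ m7
  m2 = 0 | 0 | (0\{c} | a.0 + (0 + 0) | c.0) has moves —a→ m6, —c→ m8
  m3 = c.b.c.0 has moves —c→ m9
  m4 = 0 | (0\{c} | a.0 + (0 + 0) | c.0) has moves —a→ m7, —c→ m10
  m5 = (a.(0 | 0) + (0 + 0 + b.0)) | ((0 + 0) | 0) has moves —a→ m8, —b→ m10
  m6 = 0 | 0 | (0\{c} | 0) has moves (no moves)
  m7 = 0 | (0\{c} | 0) has moves (no moves)
  m8 = 0 | 0 | ((0 + 0) | 0) has moves (no moves)
  m9 = b.c.0 has moves —b→ m11
  m10 = 0 | ((0 + 0) | 0) has moves (no moves)
  m11 = c.0 has moves —c→ m12
  m12 = 0 has moves (no moves)
Q's transition system — 13 states:
  n0 = a.c.b.c.0 + (a.(0 | 0) + (0 + 0 + b.0)) | (0\{c} | a.0 + (0 + 0) | c.0) + c.0 has moves —a→ n1, —a→ n2, —a→ n3, —b→ n4, —c→ n5, —c→ n6
  n1 = (a.(0 | 0) + (0 + 0 + b.0)) | (0\{c} | 0) has moves —a→ n7, —b→ n8
  n2 = 0 | 0 | (0\{c} | a.0 + (0 + 0) | c.0) has moves —a→ n7, —c→ n9
  n3 = c.b.c.0 has moves —c→ n10
  n4 = 0 | (0\{c} | a.0 + (0 + 0) | c.0) has moves —a→ n8, —c→ n11
  n5 = (a.(0 | 0) + (0 + 0 + b.0)) | ((0 + 0) | 0) has moves —a→ n9, —b→ n11
  n6 = 0 has moves (no moves)
  n7 = 0 | 0 | (0\{c} | 0) has moves (no moves)
  n8 = 0 | (0\{c} | 0) has moves (no moves)
  n9 = 0 | 0 | ((0 + 0) | 0) has moves (no moves)
  n10 = b.c.0 has moves —b→ n12
  n11 = 0 | ((0 + 0) | 0) has moves (no moves)
  n12 = c.0 has moves —c→ n6
Coarsest stable partition (strong bisimilarity classes):
  B0 = {m0}
  B1 = {m2, m4, n2, n4}
  B2 = {m10, m12, m6, m7, m8, n11, n6, n7, n8, n9}
  B3 = {m3, n3}
  B4 = {m9, n10}
  B5 = {m11, n12}
  B6 = {m1, m5, n1, n5}
  B7 = {n0}
m0 ∈ B0, n0 ∈ B7 → different blocks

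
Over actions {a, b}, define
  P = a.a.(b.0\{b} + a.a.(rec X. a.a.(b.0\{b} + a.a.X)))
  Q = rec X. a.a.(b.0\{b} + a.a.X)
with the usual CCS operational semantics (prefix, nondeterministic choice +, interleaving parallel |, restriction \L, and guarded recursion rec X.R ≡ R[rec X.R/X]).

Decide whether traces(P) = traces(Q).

traces(P) = traces(Q)

P's transition system — 6 states:
  u0 = a.a.(b.0\{b} + a.a.(rec X. a.a.(b.0\{b} + a.a.X))) has moves ··a··> u1
  u1 = a.(b.0\{b} + a.a.(rec X. a.a.(b.0\{b} + a.a.X))) has moves ··a··> u2
  u2 = b.0\{b} + a.a.(rec X. a.a.(b.0\{b} + a.a.X)) has moves ··a··> u3, ··b··> u4
  u3 = a.(rec X. a.a.(b.0\{b} + a.a.X)) has moves ··a··> u5
  u4 = 0\{b} has moves stopped
  u5 = rec X. a.a.(b.0\{b} + a.a.X) has moves ··a··> u1
Q's transition system — 5 states:
  v0 = rec X. a.a.(b.0\{b} + a.a.X) has moves ··a··> v1
  v1 = a.(b.0\{b} + a.a.(rec X. a.a.(b.0\{b} + a.a.X))) has moves ··a··> v2
  v2 = b.0\{b} + a.a.(rec X. a.a.(b.0\{b} + a.a.X)) has moves ··a··> v3, ··b··> v4
  v3 = a.(rec X. a.a.(b.0\{b} + a.a.X)) has moves ··a··> v0
  v4 = 0\{b} has moves stopped
Partition-refinement fixed point:
  B0 = {u0, u5, v0}
  B1 = {u1, v1}
  B2 = {u2, v2}
  B3 = {u4, v4}
  B4 = {u3, v3}
u0 ∈ B0, v0 ∈ B0 → same block
Bisimilar ⇒ trace-equivalent.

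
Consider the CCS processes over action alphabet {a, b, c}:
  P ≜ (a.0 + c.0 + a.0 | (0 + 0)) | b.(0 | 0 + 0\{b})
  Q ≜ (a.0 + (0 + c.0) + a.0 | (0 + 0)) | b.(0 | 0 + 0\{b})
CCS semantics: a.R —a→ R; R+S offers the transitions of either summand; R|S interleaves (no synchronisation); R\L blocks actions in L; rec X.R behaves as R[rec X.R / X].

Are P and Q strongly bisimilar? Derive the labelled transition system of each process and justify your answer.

P's transition system — 6 states:
  p0 = (a.0 + c.0 + a.0 | (0 + 0)) | b.(0 | 0 + 0\{b}) has moves --a--▸ p1, --a--▸ p2, --b--▸ p3, --c--▸ p2
  p1 = 0 | (0 + 0) | b.(0 | 0 + 0\{b}) has moves --b--▸ p4
  p2 = 0 | b.(0 | 0 + 0\{b}) has moves --b--▸ p5
  p3 = (a.0 + c.0 + a.0 | (0 + 0)) | (0 | 0 + 0\{b}) has moves --a--▸ p4, --a--▸ p5, --c--▸ p5
  p4 = 0 | (0 + 0) | (0 | 0 + 0\{b}) has moves ·
  p5 = 0 | (0 | 0 + 0\{b}) has moves ·
Q's transition system — 6 states:
  q0 = (a.0 + (0 + c.0) + a.0 | (0 + 0)) | b.(0 | 0 + 0\{b}) has moves --a--▸ q1, --a--▸ q2, --b--▸ q3, --c--▸ q2
  q1 = 0 | (0 + 0) | b.(0 | 0 + 0\{b}) has moves --b--▸ q4
  q2 = 0 | b.(0 | 0 + 0\{b}) has moves --b--▸ q5
  q3 = (a.0 + (0 + c.0) + a.0 | (0 + 0)) | (0 | 0 + 0\{b}) has moves --a--▸ q4, --a--▸ q5, --c--▸ q5
  q4 = 0 | (0 + 0) | (0 | 0 + 0\{b}) has moves ·
  q5 = 0 | (0 | 0 + 0\{b}) has moves ·
Coarsest stable partition (strong bisimilarity classes):
  B0 = {p0, q0}
  B1 = {p3, q3}
  B2 = {p4, p5, q4, q5}
  B3 = {p1, p2, q1, q2}
p0 ∈ B0, q0 ∈ B0 → same block

bisimilar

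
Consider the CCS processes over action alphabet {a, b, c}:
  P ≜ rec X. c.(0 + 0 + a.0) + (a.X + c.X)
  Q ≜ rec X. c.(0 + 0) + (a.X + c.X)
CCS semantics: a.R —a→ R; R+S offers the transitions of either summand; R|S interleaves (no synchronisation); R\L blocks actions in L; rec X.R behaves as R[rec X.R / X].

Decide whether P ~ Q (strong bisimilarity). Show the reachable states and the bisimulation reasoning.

LTS(P): 3 reachable states
  u0 = rec X. c.(0 + 0 + a.0) + (a.X + c.X) → —a→ u0, —c→ u0, —c→ u1
  u1 = 0 + 0 + a.0 → —a→ u2
  u2 = 0 → deadlocked
LTS(Q): 2 reachable states
  v0 = rec X. c.(0 + 0) + (a.X + c.X) → —a→ v0, —c→ v0, —c→ v1
  v1 = 0 + 0 → deadlocked
Bisimilarity quotient blocks:
  B0 = {u0}
  B1 = {u1}
  B2 = {u2, v1}
  B3 = {v0}
u0 ∈ B0, v0 ∈ B3 → different blocks

NO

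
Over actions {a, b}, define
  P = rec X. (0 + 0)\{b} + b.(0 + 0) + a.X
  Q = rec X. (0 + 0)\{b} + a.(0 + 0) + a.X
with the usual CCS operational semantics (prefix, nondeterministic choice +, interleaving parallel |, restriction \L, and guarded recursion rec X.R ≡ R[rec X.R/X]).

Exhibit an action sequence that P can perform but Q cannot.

LTS(P): 2 reachable states
  u0 = rec X. (0 + 0)\{b} + b.(0 + 0) + a.X ⊢ ··a··> u0, ··b··> u1
  u1 = 0 + 0 ⊢ ∅
LTS(Q): 2 reachable states
  v0 = rec X. (0 + 0)\{b} + a.(0 + 0) + a.X ⊢ ··a··> v0, ··a··> v1
  v1 = 0 + 0 ⊢ ∅
Trace ⟨b⟩ through P, begin at {u0}:
  [1] b ⇒ {u1}
  — P admits the full trace.
Trace ⟨b⟩ through Q, begin at {v0}:
  [1] b ⇒ ∅  — Q cannot continue

b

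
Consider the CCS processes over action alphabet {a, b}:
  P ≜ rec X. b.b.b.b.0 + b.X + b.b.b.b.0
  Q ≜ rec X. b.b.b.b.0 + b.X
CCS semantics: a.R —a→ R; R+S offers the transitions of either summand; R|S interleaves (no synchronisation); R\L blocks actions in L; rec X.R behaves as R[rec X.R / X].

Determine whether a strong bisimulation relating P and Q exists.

bisimilar

Reachable graph of P (5 states):
  s0 = rec X. b.b.b.b.0 + b.X + b.b.b.b.0 has moves --b--▸ s0, --b--▸ s1
  s1 = b.b.b.0 has moves --b--▸ s2
  s2 = b.b.0 has moves --b--▸ s3
  s3 = b.0 has moves --b--▸ s4
  s4 = 0 has moves (no moves)
Reachable graph of Q (5 states):
  t0 = rec X. b.b.b.b.0 + b.X has moves --b--▸ t0, --b--▸ t1
  t1 = b.b.b.0 has moves --b--▸ t2
  t2 = b.b.0 has moves --b--▸ t3
  t3 = b.0 has moves --b--▸ t4
  t4 = 0 has moves (no moves)
Bisimilarity quotient blocks:
  B0 = {s0, t0}
  B1 = {s1, t1}
  B2 = {s2, t2}
  B3 = {s3, t3}
  B4 = {s4, t4}
s0 ∈ B0, t0 ∈ B0 → same block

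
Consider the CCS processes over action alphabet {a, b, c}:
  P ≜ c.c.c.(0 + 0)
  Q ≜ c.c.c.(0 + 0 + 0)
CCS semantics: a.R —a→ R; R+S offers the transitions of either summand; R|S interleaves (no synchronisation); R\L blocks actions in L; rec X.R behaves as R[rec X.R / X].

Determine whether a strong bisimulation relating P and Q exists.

YES

LTS(P): 4 reachable states
  s0 = c.c.c.(0 + 0) has moves -c-> s1
  s1 = c.c.(0 + 0) has moves -c-> s2
  s2 = c.(0 + 0) has moves -c-> s3
  s3 = 0 + 0 has moves ·
LTS(Q): 4 reachable states
  t0 = c.c.c.(0 + 0 + 0) has moves -c-> t1
  t1 = c.c.(0 + 0 + 0) has moves -c-> t2
  t2 = c.(0 + 0 + 0) has moves -c-> t3
  t3 = 0 + 0 + 0 has moves ·
Partition-refinement fixed point:
  B0 = {s0, t0}
  B1 = {s1, t1}
  B2 = {s2, t2}
  B3 = {s3, t3}
s0 ∈ B0, t0 ∈ B0 → same block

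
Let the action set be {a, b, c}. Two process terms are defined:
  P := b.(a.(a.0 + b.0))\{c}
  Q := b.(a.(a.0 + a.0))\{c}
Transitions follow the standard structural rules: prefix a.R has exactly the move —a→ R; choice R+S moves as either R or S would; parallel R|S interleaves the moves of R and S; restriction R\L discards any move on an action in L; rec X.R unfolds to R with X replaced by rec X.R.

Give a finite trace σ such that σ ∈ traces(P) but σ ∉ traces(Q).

bab

Reachable graph of P (4 states):
  u0 = b.(a.(a.0 + b.0))\{c} has moves --b--▸ u1
  u1 = (a.(a.0 + b.0))\{c} has moves --a--▸ u2
  u2 = (a.0 + b.0)\{c} has moves --a--▸ u3, --b--▸ u3
  u3 = 0\{c} has moves (no moves)
Reachable graph of Q (4 states):
  v0 = b.(a.(a.0 + a.0))\{c} has moves --b--▸ v1
  v1 = (a.(a.0 + a.0))\{c} has moves --a--▸ v2
  v2 = (a.0 + a.0)\{c} has moves --a--▸ v3
  v3 = 0\{c} has moves (no moves)
Run σ = ⟨bab⟩ on P: start {u0}
  [1] b ⇒ {u1}
  [2] a ⇒ {u2}
  [3] b ⇒ {u3}
  ✓ P
Run σ = ⟨bab⟩ on Q: start {v0}
  [1] b ⇒ {v1}
  [2] a ⇒ {v2}
  [3] b ⇒ no successor for Q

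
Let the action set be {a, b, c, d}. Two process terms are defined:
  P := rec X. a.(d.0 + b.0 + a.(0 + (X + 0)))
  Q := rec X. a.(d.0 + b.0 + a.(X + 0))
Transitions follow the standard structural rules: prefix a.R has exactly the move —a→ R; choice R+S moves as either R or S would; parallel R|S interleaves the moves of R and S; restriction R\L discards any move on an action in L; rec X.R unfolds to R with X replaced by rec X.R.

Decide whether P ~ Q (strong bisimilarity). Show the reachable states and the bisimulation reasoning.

bisimilar

LTS(P): 4 reachable states
  u0 = rec X. a.(d.0 + b.0 + a.(0 + (X + 0))) ⊢ ··a··> u1
  u1 = d.0 + b.0 + a.(0 + ((rec X. a.(d.0 + b.0 + a.(0 + (X + 0)))) + 0)) ⊢ ··a··> u2, ··b··> u3, ··d··> u3
  u2 = 0 + ((rec X. a.(d.0 + b.0 + a.(0 + (X + 0)))) + 0) ⊢ ··a··> u1
  u3 = 0 ⊢ ·
LTS(Q): 4 reachable states
  v0 = rec X. a.(d.0 + b.0 + a.(X + 0)) ⊢ ··a··> v1
  v1 = d.0 + b.0 + a.((rec X. a.(d.0 + b.0 + a.(X + 0))) + 0) ⊢ ··a··> v2, ··b··> v3, ··d··> v3
  v2 = (rec X. a.(d.0 + b.0 + a.(X + 0))) + 0 ⊢ ··a··> v1
  v3 = 0 ⊢ ·
Partition-refinement fixed point:
  B0 = {u0, u2, v0, v2}
  B1 = {u1, v1}
  B2 = {u3, v3}
u0 ∈ B0, v0 ∈ B0 → same block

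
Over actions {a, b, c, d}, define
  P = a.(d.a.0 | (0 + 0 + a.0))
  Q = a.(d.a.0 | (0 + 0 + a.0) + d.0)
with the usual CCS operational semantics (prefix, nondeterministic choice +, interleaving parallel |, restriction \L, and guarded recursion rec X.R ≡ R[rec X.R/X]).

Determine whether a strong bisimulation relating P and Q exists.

NO

P's transition system — 7 states:
  u0 = a.(d.a.0 | (0 + 0 + a.0)) ⊢ =a=> u1
  u1 = d.a.0 | (0 + 0 + a.0) ⊢ =a=> u2, =d=> u3
  u2 = d.a.0 | 0 ⊢ =d=> u4
  u3 = a.0 | (0 + 0 + a.0) ⊢ =a=> u4, =a=> u5
  u4 = a.0 | 0 ⊢ =a=> u6
  u5 = 0 | (0 + 0 + a.0) ⊢ =a=> u6
  u6 = 0 | 0 ⊢ (no moves)
Q's transition system — 8 states:
  v0 = a.(d.a.0 | (0 + 0 + a.0) + d.0) ⊢ =a=> v1
  v1 = d.a.0 | (0 + 0 + a.0) + d.0 ⊢ =a=> v2, =d=> v3, =d=> v4
  v2 = d.a.0 | 0 ⊢ =d=> v5
  v3 = 0 ⊢ (no moves)
  v4 = a.0 | (0 + 0 + a.0) ⊢ =a=> v5, =a=> v6
  v5 = a.0 | 0 ⊢ =a=> v7
  v6 = 0 | (0 + 0 + a.0) ⊢ =a=> v7
  v7 = 0 | 0 ⊢ (no moves)
Coarsest stable partition (strong bisimilarity classes):
  B0 = {u0}
  B1 = {u1}
  B2 = {u3, v4}
  B3 = {u4, u5, v5, v6}
  B4 = {u6, v3, v7}
  B5 = {u2, v2}
  B6 = {v0}
  B7 = {v1}
u0 ∈ B0, v0 ∈ B6 → different blocks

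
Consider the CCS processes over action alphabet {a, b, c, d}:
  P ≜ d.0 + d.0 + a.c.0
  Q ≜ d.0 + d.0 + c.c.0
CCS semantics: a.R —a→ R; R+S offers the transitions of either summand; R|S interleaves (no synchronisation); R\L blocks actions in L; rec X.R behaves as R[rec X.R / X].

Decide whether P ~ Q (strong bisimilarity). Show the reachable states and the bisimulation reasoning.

P's transition system — 3 states:
  s0 = d.0 + d.0 + a.c.0 → -a-> s1, -d-> s2
  s1 = c.0 → -c-> s2
  s2 = 0 → (no moves)
Q's transition system — 3 states:
  t0 = d.0 + d.0 + c.c.0 → -c-> t1, -d-> t2
  t1 = c.0 → -c-> t2
  t2 = 0 → (no moves)
Coarsest stable partition (strong bisimilarity classes):
  B0 = {s0}
  B1 = {s2, t2}
  B2 = {s1, t1}
  B3 = {t0}
s0 ∈ B0, t0 ∈ B3 → different blocks

P ≁ Q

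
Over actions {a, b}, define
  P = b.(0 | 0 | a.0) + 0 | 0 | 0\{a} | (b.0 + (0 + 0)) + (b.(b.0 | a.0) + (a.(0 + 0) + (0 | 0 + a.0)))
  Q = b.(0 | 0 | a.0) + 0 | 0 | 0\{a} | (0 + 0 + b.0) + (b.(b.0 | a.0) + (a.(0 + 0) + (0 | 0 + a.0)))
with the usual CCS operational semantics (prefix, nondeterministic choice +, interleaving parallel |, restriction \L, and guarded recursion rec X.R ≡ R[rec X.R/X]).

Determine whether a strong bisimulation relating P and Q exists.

LTS(P): 10 reachable states
  m0 = b.(0 | 0 | a.0) + 0 | 0 | 0\{a} | (b.0 + (0 + 0)) + (b.(b.0 | a.0) + (a.(0 + 0) + (0 | 0 + a.0))) :: --a--▸ m1, --a--▸ m2, --b--▸ m3, --b--▸ m4, --b--▸ m5
  m1 = 0 :: (no moves)
  m2 = 0 + 0 :: (no moves)
  m3 = 0 | 0 | 0\{a} | 0 :: (no moves)
  m4 = 0 | 0 | a.0 :: --a--▸ m6
  m5 = b.0 | a.0 :: --a--▸ m7, --b--▸ m8
  m6 = 0 | 0 | 0 :: (no moves)
  m7 = b.0 | 0 :: --b--▸ m9
  m8 = 0 | a.0 :: --a--▸ m9
  m9 = 0 | 0 :: (no moves)
LTS(Q): 10 reachable states
  n0 = b.(0 | 0 | a.0) + 0 | 0 | 0\{a} | (0 + 0 + b.0) + (b.(b.0 | a.0) + (a.(0 + 0) + (0 | 0 + a.0))) :: --a--▸ n1, --a--▸ n2, --b--▸ n3, --b--▸ n4, --b--▸ n5
  n1 = 0 :: (no moves)
  n2 = 0 + 0 :: (no moves)
  n3 = 0 | 0 | 0\{a} | 0 :: (no moves)
  n4 = 0 | 0 | a.0 :: --a--▸ n6
  n5 = b.0 | a.0 :: --a--▸ n7, --b--▸ n8
  n6 = 0 | 0 | 0 :: (no moves)
  n7 = b.0 | 0 :: --b--▸ n9
  n8 = 0 | a.0 :: --a--▸ n9
  n9 = 0 | 0 :: (no moves)
Coarsest stable partition (strong bisimilarity classes):
  B0 = {m0, n0}
  B1 = {m4, m8, n4, n8}
  B2 = {m1, m2, m3, m6, m9, n1, n2, n3, n6, n9}
  B3 = {m5, n5}
  B4 = {m7, n7}
m0 ∈ B0, n0 ∈ B0 → same block

bisimilar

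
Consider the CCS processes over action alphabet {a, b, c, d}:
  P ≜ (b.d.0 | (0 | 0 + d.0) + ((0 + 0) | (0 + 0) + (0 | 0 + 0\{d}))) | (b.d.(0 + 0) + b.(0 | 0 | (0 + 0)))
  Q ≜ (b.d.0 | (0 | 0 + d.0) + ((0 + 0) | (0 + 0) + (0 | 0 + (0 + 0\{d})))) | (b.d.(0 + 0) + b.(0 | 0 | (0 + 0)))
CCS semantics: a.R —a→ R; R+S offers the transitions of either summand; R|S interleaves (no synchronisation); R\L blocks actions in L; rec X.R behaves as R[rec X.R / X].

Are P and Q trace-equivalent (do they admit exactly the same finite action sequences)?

trace-equivalent

Reachable graph of P (24 states):
  m0 = (b.d.0 | (0 | 0 + d.0) + ((0 + 0) | (0 + 0) + (0 | 0 + 0\{d}))) | (b.d.(0 + 0) + b.(0 | 0 | (0 + 0))) has moves -b-> m1, -b-> m2, -b-> m3, -d-> m4
  m1 = (b.d.0 | (0 | 0 + d.0) + ((0 + 0) | (0 + 0) + (0 | 0 + 0\{d}))) | (0 | 0 | (0 + 0)) has moves -b-> m5, -d-> m6
  m2 = (b.d.0 | (0 | 0 + d.0) + ((0 + 0) | (0 + 0) + (0 | 0 + 0\{d}))) | d.(0 + 0) has moves -b-> m7, -d-> m8, -d-> m9
  m3 = d.0 | (0 | 0 + d.0) | (b.d.(0 + 0) + b.(0 | 0 | (0 + 0))) has moves -b-> m5, -b-> m7, -d-> m10, -d-> m11
  m4 = b.d.0 | 0 | (b.d.(0 + 0) + b.(0 | 0 | (0 + 0))) has moves -b-> m11, -b-> m6, -b-> m9
  m5 = d.0 | (0 | 0 + d.0) | (0 | 0 | (0 + 0)) has moves -d-> m12, -d-> m13
  m6 = b.d.0 | 0 | (0 | 0 | (0 + 0)) has moves -b-> m13
  m7 = d.0 | (0 | 0 + d.0) | d.(0 + 0) has moves -d-> m14, -d-> m15, -d-> m16
  m8 = (b.d.0 | (0 | 0 + d.0) + ((0 + 0) | (0 + 0) + (0 | 0 + 0\{d}))) | (0 + 0) has moves -b-> m15, -d-> m17
  m9 = b.d.0 | 0 | d.(0 + 0) has moves -b-> m16, -d-> m17
  m10 = 0 | (0 | 0 + d.0) | (b.d.(0 + 0) + b.(0 | 0 | (0 + 0))) has moves -b-> m12, -b-> m14, -d-> m18
  m11 = d.0 | 0 | (b.d.(0 + 0) + b.(0 | 0 | (0 + 0))) has moves -b-> m13, -b-> m16, -d-> m18
  m12 = 0 | (0 | 0 + d.0) | (0 | 0 | (0 + 0)) has moves -d-> m19
  m13 = d.0 | 0 | (0 | 0 | (0 + 0)) has moves -d-> m19
  m14 = 0 | (0 | 0 + d.0) | d.(0 + 0) has moves -d-> m20, -d-> m21
  m15 = d.0 | (0 | 0 + d.0) | (0 + 0) has moves -d-> m20, -d-> m22
  m16 = d.0 | 0 | d.(0 + 0) has moves -d-> m21, -d-> m22
  m17 = b.d.0 | 0 | (0 + 0) has moves -b-> m22
  m18 = 0 | 0 | (b.d.(0 + 0) + b.(0 | 0 | (0 + 0))) has moves -b-> m19, -b-> m21
  m19 = 0 | 0 | (0 | 0 | (0 + 0)) has moves stopped
  m20 = 0 | (0 | 0 + d.0) | (0 + 0) has moves -d-> m23
  m21 = 0 | 0 | d.(0 + 0) has moves -d-> m23
  m22 = d.0 | 0 | (0 + 0) has moves -d-> m23
  m23 = 0 | 0 | (0 + 0) has moves stopped
Reachable graph of Q (24 states):
  n0 = (b.d.0 | (0 | 0 + d.0) + ((0 + 0) | (0 + 0) + (0 | 0 + (0 + 0\{d})))) | (b.d.(0 + 0) + b.(0 | 0 | (0 + 0))) has moves -b-> n1, -b-> n2, -b-> n3, -d-> n4
  n1 = (b.d.0 | (0 | 0 + d.0) + ((0 + 0) | (0 + 0) + (0 | 0 + (0 + 0\{d})))) | (0 | 0 | (0 + 0)) has moves -b-> n5, -d-> n6
  n2 = (b.d.0 | (0 | 0 + d.0) + ((0 + 0) | (0 + 0) + (0 | 0 + (0 + 0\{d})))) | d.(0 + 0) has moves -b-> n7, -d-> n8, -d-> n9
  n3 = d.0 | (0 | 0 + d.0) | (b.d.(0 + 0) + b.(0 | 0 | (0 + 0))) has moves -b-> n5, -b-> n7, -d-> n10, -d-> n11
  n4 = b.d.0 | 0 | (b.d.(0 + 0) + b.(0 | 0 | (0 + 0))) has moves -b-> n11, -b-> n6, -b-> n9
  n5 = d.0 | (0 | 0 + d.0) | (0 | 0 | (0 + 0)) has moves -d-> n12, -d-> n13
  n6 = b.d.0 | 0 | (0 | 0 | (0 + 0)) has moves -b-> n13
  n7 = d.0 | (0 | 0 + d.0) | d.(0 + 0) has moves -d-> n14, -d-> n15, -d-> n16
  n8 = (b.d.0 | (0 | 0 + d.0) + ((0 + 0) | (0 + 0) + (0 | 0 + (0 + 0\{d})))) | (0 + 0) has moves -b-> n15, -d-> n17
  n9 = b.d.0 | 0 | d.(0 + 0) has moves -b-> n16, -d-> n17
  n10 = 0 | (0 | 0 + d.0) | (b.d.(0 + 0) + b.(0 | 0 | (0 + 0))) has moves -b-> n12, -b-> n14, -d-> n18
  n11 = d.0 | 0 | (b.d.(0 + 0) + b.(0 | 0 | (0 + 0))) has moves -b-> n13, -b-> n16, -d-> n18
  n12 = 0 | (0 | 0 + d.0) | (0 | 0 | (0 + 0)) has moves -d-> n19
  n13 = d.0 | 0 | (0 | 0 | (0 + 0)) has moves -d-> n19
  n14 = 0 | (0 | 0 + d.0) | d.(0 + 0) has moves -d-> n20, -d-> n21
  n15 = d.0 | (0 | 0 + d.0) | (0 + 0) has moves -d-> n20, -d-> n22
  n16 = d.0 | 0 | d.(0 + 0) has moves -d-> n21, -d-> n22
  n17 = b.d.0 | 0 | (0 + 0) has moves -b-> n22
  n18 = 0 | 0 | (b.d.(0 + 0) + b.(0 | 0 | (0 + 0))) has moves -b-> n19, -b-> n21
  n19 = 0 | 0 | (0 | 0 | (0 + 0)) has moves stopped
  n20 = 0 | (0 | 0 + d.0) | (0 + 0) has moves -d-> n23
  n21 = 0 | 0 | d.(0 + 0) has moves -d-> n23
  n22 = d.0 | 0 | (0 + 0) has moves -d-> n23
  n23 = 0 | 0 | (0 + 0) has moves stopped
Bisimilarity quotient blocks:
  B0 = {m0, n0}
  B1 = {m3, n3}
  B2 = {m7, n7}
  B3 = {m14, m15, m16, m5, n14, n15, n16, n5}
  B4 = {m12, m13, m20, m21, m22, n12, n13, n20, n21, n22}
  B5 = {m19, m23, n19, n23}
  B6 = {m10, m11, n10, n11}
  B7 = {m18, n18}
  B8 = {m2, n2}
  B9 = {m1, m8, m9, n1, n8, n9}
  B10 = {m17, m6, n17, n6}
  B11 = {m4, n4}
m0 ∈ B0, n0 ∈ B0 → same block
Bisimilar ⇒ trace-equivalent.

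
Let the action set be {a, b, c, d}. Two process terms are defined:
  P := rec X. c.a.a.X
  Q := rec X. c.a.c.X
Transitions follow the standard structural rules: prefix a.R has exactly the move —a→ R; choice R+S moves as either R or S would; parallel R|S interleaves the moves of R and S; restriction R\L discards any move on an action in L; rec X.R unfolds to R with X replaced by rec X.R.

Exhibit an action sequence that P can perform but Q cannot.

caa

Reachable graph of P (3 states):
  m0 = rec X. c.a.a.X :: =c=> m1
  m1 = a.a.(rec X. c.a.a.X) :: =a=> m2
  m2 = a.(rec X. c.a.a.X) :: =a=> m0
Reachable graph of Q (3 states):
  n0 = rec X. c.a.c.X :: =c=> n1
  n1 = a.c.(rec X. c.a.c.X) :: =a=> n2
  n2 = c.(rec X. c.a.c.X) :: =c=> n0
Run σ = ⟨caa⟩ on P: start {m0}
  after c @ step 1: {m1}
  after a @ step 2: {m2}
  after a @ step 3: {m0}
  P completes σ.
Run σ = ⟨caa⟩ on Q: start {n0}
  after c @ step 1: {n1}
  after a @ step 2: {n2}
  after a @ step 3: no successor for Q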